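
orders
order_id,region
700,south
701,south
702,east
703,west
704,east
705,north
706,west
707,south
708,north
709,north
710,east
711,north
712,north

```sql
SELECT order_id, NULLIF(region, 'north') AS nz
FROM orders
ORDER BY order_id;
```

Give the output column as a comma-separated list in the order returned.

south, south, east, west, east, NULL, west, south, NULL, NULL, east, NULL, NULL

order_id=700: region=south vs north: differ → south
order_id=701: region=south vs north: differ → south
order_id=702: region=east vs north: differ → east
order_id=703: region=west vs north: differ → west
order_id=704: region=east vs north: differ → east
order_id=705: region=north vs north: equal → NULL
order_id=706: region=west vs north: differ → west
order_id=707: region=south vs north: differ → south
order_id=708: region=north vs north: equal → NULL
order_id=709: region=north vs north: equal → NULL
order_id=710: region=east vs north: differ → east
order_id=711: region=north vs north: equal → NULL
order_id=712: region=north vs north: equal → NULL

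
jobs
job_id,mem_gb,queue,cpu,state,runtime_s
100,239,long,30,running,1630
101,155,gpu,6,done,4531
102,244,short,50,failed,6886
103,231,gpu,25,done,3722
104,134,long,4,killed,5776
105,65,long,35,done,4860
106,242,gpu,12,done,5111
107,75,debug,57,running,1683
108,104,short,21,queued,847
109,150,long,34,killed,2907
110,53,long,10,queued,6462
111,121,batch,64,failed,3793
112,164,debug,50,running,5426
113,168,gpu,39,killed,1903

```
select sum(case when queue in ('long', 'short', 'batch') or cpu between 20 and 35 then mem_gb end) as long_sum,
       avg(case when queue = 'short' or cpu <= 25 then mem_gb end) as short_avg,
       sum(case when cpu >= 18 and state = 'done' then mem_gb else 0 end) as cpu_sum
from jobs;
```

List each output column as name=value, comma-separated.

long_sum=1341, short_avg=166.1428571429, cpu_sum=296

[long_sum: queue in ('long', 'short', 'batch') or cpu between 20 and 35]
job_id=100: ✓ → 239
job_id=101: ✗
job_id=102: ✓ → 244
job_id=103: ✓ → 231
job_id=104: ✓ → 134
job_id=105: ✓ → 65
job_id=106: ✗
job_id=107: ✗
job_id=108: ✓ → 104
job_id=109: ✓ → 150
job_id=110: ✓ → 53
job_id=111: ✓ → 121
job_id=112: ✗
job_id=113: ✗
long_sum = 239 + 244 + 231 + 134 + 65 + 104 + 150 + 53 + 121 = 1341
—
[short_avg: queue = 'short' or cpu <= 25]
job_id=100: ✗
job_id=101: ✓ → 155
job_id=102: ✓ → 244
job_id=103: ✓ → 231
job_id=104: ✓ → 134
job_id=105: ✗
job_id=106: ✓ → 242
job_id=107: ✗
job_id=108: ✓ → 104
job_id=109: ✗
job_id=110: ✓ → 53
job_id=111: ✗
job_id=112: ✗
job_id=113: ✗
short_avg = (155 + 244 + 231 + 134 + 242 + 104 + 53) / 7 = 166.1428571429
—
[cpu_sum: cpu >= 18 and state = 'done']
job_id=100: ✗
job_id=101: ✗
job_id=102: ✗
job_id=103: ✓ → 231
job_id=104: ✗
job_id=105: ✓ → 65
job_id=106: ✗
job_id=107: ✗
job_id=108: ✗
job_id=109: ✗
job_id=110: ✗
job_id=111: ✗
job_id=112: ✗
job_id=113: ✗
cpu_sum = 231 + 65 = 296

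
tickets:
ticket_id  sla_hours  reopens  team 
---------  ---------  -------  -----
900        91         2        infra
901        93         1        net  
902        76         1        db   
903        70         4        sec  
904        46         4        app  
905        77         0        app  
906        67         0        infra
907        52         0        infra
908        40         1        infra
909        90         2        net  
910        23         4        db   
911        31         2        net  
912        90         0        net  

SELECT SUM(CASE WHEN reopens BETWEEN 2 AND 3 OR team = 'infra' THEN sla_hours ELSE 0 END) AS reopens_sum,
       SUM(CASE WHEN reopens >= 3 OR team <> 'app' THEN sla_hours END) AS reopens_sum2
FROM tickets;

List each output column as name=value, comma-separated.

reopens_sum=371, reopens_sum2=769

[reopens_sum: reopens BETWEEN 2 AND 3 OR team = 'infra']
ticket_id=900: ✓ → 91
ticket_id=901: ✗
ticket_id=902: ✗
ticket_id=903: ✗
ticket_id=904: ✗
ticket_id=905: ✗
ticket_id=906: ✓ → 67
ticket_id=907: ✓ → 52
ticket_id=908: ✓ → 40
ticket_id=909: ✓ → 90
ticket_id=910: ✗
ticket_id=911: ✓ → 31
ticket_id=912: ✗
reopens_sum = 91 + 67 + 52 + 40 + 90 + 31 = 371
—
[reopens_sum2: reopens >= 3 OR team <> 'app']
ticket_id=900: ✓ → 91
ticket_id=901: ✓ → 93
ticket_id=902: ✓ → 76
ticket_id=903: ✓ → 70
ticket_id=904: ✓ → 46
ticket_id=905: ✗
ticket_id=906: ✓ → 67
ticket_id=907: ✓ → 52
ticket_id=908: ✓ → 40
ticket_id=909: ✓ → 90
ticket_id=910: ✓ → 23
ticket_id=911: ✓ → 31
ticket_id=912: ✓ → 90
reopens_sum2 = 91 + 93 + 76 + 70 + 46 + 67 + 52 + 40 + 90 + 23 + 31 + 90 = 769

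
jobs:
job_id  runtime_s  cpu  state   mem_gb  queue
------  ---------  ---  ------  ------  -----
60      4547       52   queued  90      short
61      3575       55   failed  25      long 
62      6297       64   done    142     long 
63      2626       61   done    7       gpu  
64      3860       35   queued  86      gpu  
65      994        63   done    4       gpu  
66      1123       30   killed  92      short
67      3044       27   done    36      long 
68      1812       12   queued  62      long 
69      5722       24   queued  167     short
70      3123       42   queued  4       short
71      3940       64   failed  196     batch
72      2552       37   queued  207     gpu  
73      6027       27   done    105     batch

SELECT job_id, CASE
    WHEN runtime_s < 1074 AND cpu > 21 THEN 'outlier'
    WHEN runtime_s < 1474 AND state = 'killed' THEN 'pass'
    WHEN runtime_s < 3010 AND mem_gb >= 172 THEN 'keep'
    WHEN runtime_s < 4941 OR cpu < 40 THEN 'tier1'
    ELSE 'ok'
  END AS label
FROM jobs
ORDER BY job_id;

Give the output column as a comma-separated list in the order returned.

job_id=60: runtime_s < 4941 OR cpu < 40 → tier1
job_id=61: runtime_s < 4941 OR cpu < 40 → tier1
job_id=62: ELSE → ok
job_id=63: runtime_s < 4941 OR cpu < 40 → tier1
job_id=64: runtime_s < 4941 OR cpu < 40 → tier1
job_id=65: runtime_s < 1074 AND cpu > 21 → outlier
job_id=66: runtime_s < 1474 AND state = 'killed' → pass
job_id=67: runtime_s < 4941 OR cpu < 40 → tier1
job_id=68: runtime_s < 4941 OR cpu < 40 → tier1
job_id=69: runtime_s < 4941 OR cpu < 40 → tier1
job_id=70: runtime_s < 4941 OR cpu < 40 → tier1
job_id=71: runtime_s < 4941 OR cpu < 40 → tier1
job_id=72: runtime_s < 3010 AND mem_gb >= 172 → keep
job_id=73: runtime_s < 4941 OR cpu < 40 → tier1

tier1, tier1, ok, tier1, tier1, outlier, pass, tier1, tier1, tier1, tier1, tier1, keep, tier1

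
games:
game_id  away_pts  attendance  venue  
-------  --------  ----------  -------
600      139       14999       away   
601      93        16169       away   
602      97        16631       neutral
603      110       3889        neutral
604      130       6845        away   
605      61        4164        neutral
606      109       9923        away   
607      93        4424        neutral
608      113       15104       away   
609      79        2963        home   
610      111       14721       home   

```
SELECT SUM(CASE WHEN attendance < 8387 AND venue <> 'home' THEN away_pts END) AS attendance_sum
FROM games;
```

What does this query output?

game_id=600: ✗
game_id=601: ✗
game_id=602: ✗
game_id=603: ✓ → 110
game_id=604: ✓ → 130
game_id=605: ✓ → 61
game_id=606: ✗
game_id=607: ✓ → 93
game_id=608: ✗
game_id=609: ✗
game_id=610: ✗
attendance_sum = 110 + 130 + 61 + 93 = 394

394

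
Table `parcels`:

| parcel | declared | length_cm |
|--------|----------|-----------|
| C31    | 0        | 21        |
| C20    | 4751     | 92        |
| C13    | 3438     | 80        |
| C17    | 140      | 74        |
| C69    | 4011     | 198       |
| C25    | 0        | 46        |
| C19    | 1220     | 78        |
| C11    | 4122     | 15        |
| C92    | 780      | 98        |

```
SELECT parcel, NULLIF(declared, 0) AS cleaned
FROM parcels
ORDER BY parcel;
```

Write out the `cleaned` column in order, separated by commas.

4122, 3438, 140, 1220, 4751, NULL, NULL, 4011, 780

parcel=C11: declared=4122 vs 0: differ → 4122
parcel=C13: declared=3438 vs 0: differ → 3438
parcel=C17: declared=140 vs 0: differ → 140
parcel=C19: declared=1220 vs 0: differ → 1220
parcel=C20: declared=4751 vs 0: differ → 4751
parcel=C25: declared=0 vs 0: equal → NULL
parcel=C31: declared=0 vs 0: equal → NULL
parcel=C69: declared=4011 vs 0: differ → 4011
parcel=C92: declared=780 vs 0: differ → 780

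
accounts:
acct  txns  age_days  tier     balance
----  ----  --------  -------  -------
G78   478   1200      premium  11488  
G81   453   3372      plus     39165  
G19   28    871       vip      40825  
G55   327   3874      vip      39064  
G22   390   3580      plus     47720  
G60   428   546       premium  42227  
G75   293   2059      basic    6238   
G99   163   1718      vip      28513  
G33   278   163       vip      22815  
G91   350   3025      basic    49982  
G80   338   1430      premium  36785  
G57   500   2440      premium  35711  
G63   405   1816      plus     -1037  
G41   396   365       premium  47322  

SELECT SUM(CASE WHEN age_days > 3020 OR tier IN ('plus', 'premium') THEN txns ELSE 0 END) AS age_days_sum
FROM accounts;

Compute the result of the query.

4065

acct=G78: ✓ → 478
acct=G81: ✓ → 453
acct=G19: ✗
acct=G55: ✓ → 327
acct=G22: ✓ → 390
acct=G60: ✓ → 428
acct=G75: ✗
acct=G99: ✗
acct=G33: ✗
acct=G91: ✓ → 350
acct=G80: ✓ → 338
acct=G57: ✓ → 500
acct=G63: ✓ → 405
acct=G41: ✓ → 396
age_days_sum = 478 + 453 + 327 + 390 + 428 + 350 + 338 + 500 + 405 + 396 = 4065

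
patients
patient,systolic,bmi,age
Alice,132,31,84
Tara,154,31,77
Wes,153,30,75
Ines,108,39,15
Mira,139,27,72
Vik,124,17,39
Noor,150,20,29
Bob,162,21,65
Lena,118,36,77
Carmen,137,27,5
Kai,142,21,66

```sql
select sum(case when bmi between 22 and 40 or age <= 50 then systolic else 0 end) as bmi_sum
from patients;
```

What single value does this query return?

patient=Alice: ✓ → 132
patient=Tara: ✓ → 154
patient=Wes: ✓ → 153
patient=Ines: ✓ → 108
patient=Mira: ✓ → 139
patient=Vik: ✓ → 124
patient=Noor: ✓ → 150
patient=Bob: ✗
patient=Lena: ✓ → 118
patient=Carmen: ✓ → 137
patient=Kai: ✗
bmi_sum = 132 + 154 + 153 + 108 + 139 + 124 + 150 + 118 + 137 = 1215

1215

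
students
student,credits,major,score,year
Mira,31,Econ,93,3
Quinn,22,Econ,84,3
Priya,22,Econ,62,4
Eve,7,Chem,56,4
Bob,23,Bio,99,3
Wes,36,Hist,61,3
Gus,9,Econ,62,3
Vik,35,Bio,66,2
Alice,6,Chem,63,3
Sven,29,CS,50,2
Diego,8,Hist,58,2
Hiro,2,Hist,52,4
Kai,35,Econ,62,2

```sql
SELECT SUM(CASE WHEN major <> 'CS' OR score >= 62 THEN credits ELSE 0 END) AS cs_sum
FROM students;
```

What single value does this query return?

236

student=Mira: ✓ → 31
student=Quinn: ✓ → 22
student=Priya: ✓ → 22
student=Eve: ✓ → 7
student=Bob: ✓ → 23
student=Wes: ✓ → 36
student=Gus: ✓ → 9
student=Vik: ✓ → 35
student=Alice: ✓ → 6
student=Sven: ✗
student=Diego: ✓ → 8
student=Hiro: ✓ → 2
student=Kai: ✓ → 35
cs_sum = 31 + 22 + 22 + 7 + 23 + 36 + 9 + 35 + 6 + 8 + 2 + 35 = 236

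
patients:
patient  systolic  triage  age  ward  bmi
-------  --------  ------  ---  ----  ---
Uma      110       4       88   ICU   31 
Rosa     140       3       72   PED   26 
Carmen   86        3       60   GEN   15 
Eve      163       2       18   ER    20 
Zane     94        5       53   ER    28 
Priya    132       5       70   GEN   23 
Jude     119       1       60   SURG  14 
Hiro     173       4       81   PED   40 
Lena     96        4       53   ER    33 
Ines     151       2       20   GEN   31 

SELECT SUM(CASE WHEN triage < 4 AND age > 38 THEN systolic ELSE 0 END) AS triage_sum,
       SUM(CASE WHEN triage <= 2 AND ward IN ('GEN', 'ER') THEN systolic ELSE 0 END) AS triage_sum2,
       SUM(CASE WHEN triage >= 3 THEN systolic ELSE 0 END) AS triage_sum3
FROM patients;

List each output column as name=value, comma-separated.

[triage_sum: triage < 4 AND age > 38]
patient=Uma: ✗
patient=Rosa: ✓ → 140
patient=Carmen: ✓ → 86
patient=Eve: ✗
patient=Zane: ✗
patient=Priya: ✗
patient=Jude: ✓ → 119
patient=Hiro: ✗
patient=Lena: ✗
patient=Ines: ✗
triage_sum = 140 + 86 + 119 = 345
—
[triage_sum2: triage <= 2 AND ward IN ('GEN', 'ER')]
patient=Uma: ✗
patient=Rosa: ✗
patient=Carmen: ✗
patient=Eve: ✓ → 163
patient=Zane: ✗
patient=Priya: ✗
patient=Jude: ✗
patient=Hiro: ✗
patient=Lena: ✗
patient=Ines: ✓ → 151
triage_sum2 = 163 + 151 = 314
—
[triage_sum3: triage >= 3]
patient=Uma: ✓ → 110
patient=Rosa: ✓ → 140
patient=Carmen: ✓ → 86
patient=Eve: ✗
patient=Zane: ✓ → 94
patient=Priya: ✓ → 132
patient=Jude: ✗
patient=Hiro: ✓ → 173
patient=Lena: ✓ → 96
patient=Ines: ✗
triage_sum3 = 110 + 140 + 86 + 94 + 132 + 173 + 96 = 831

triage_sum=345, triage_sum2=314, triage_sum3=831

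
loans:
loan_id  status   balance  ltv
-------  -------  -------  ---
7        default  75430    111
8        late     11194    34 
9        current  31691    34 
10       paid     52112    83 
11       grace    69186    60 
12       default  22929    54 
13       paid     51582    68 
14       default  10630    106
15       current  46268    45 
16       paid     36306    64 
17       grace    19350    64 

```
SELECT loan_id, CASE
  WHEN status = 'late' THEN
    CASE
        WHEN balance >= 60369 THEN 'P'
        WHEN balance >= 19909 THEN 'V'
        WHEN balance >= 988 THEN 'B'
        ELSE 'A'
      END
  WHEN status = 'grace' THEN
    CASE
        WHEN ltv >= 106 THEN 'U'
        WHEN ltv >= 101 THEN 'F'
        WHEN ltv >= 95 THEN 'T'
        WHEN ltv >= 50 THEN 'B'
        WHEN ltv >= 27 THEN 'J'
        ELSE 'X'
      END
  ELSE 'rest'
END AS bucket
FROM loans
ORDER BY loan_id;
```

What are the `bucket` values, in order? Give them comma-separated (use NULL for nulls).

rest, B, rest, rest, B, rest, rest, rest, rest, rest, B

loan_id=7: status='default' → outer ELSE → rest
loan_id=8: status='late' → inner[balance >= 988] → B
loan_id=9: status='current' → outer ELSE → rest
loan_id=10: status='paid' → outer ELSE → rest
loan_id=11: status='grace' → inner[ltv >= 50] → B
loan_id=12: status='default' → outer ELSE → rest
loan_id=13: status='paid' → outer ELSE → rest
loan_id=14: status='default' → outer ELSE → rest
loan_id=15: status='current' → outer ELSE → rest
loan_id=16: status='paid' → outer ELSE → rest
loan_id=17: status='grace' → inner[ltv >= 50] → B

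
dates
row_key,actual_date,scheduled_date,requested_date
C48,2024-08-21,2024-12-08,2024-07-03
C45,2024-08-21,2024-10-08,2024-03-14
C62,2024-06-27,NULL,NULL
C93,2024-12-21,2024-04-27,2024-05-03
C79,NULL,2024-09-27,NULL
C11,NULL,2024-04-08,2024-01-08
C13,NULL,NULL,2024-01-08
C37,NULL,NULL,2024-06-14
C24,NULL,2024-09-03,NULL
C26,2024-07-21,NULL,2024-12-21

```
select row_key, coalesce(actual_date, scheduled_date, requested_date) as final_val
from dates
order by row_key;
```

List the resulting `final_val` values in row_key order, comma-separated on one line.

2024-04-08, 2024-01-08, 2024-09-03, 2024-07-21, 2024-06-14, 2024-08-21, 2024-08-21, 2024-06-27, 2024-09-27, 2024-12-21

row_key=C11: actual_date=NULL, scheduled_date=2024-04-08 → 2024-04-08
row_key=C13: actual_date=NULL, scheduled_date=NULL, requested_date=2024-01-08 → 2024-01-08
row_key=C24: actual_date=NULL, scheduled_date=2024-09-03 → 2024-09-03
row_key=C26: actual_date=2024-07-21 → 2024-07-21
row_key=C37: actual_date=NULL, scheduled_date=NULL, requested_date=2024-06-14 → 2024-06-14
row_key=C45: actual_date=2024-08-21 → 2024-08-21
row_key=C48: actual_date=2024-08-21 → 2024-08-21
row_key=C62: actual_date=2024-06-27 → 2024-06-27
row_key=C79: actual_date=NULL, scheduled_date=2024-09-27 → 2024-09-27
row_key=C93: actual_date=2024-12-21 → 2024-12-21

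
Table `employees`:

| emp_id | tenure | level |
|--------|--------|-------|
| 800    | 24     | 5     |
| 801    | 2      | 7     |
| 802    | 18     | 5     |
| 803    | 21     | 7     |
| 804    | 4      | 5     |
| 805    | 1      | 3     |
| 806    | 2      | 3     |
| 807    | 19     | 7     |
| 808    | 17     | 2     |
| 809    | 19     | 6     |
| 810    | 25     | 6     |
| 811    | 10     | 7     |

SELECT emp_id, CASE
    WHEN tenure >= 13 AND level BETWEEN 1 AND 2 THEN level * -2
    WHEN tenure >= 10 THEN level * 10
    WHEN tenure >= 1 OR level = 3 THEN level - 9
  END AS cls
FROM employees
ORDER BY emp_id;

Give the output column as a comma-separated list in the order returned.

50, -2, 50, 70, -4, -6, -6, 70, -4, 60, 60, 70

emp_id=800: tenure >= 10 → 50
emp_id=801: tenure >= 1 OR level = 3 → -2
emp_id=802: tenure >= 10 → 50
emp_id=803: tenure >= 10 → 70
emp_id=804: tenure >= 1 OR level = 3 → -4
emp_id=805: tenure >= 1 OR level = 3 → -6
emp_id=806: tenure >= 1 OR level = 3 → -6
emp_id=807: tenure >= 10 → 70
emp_id=808: tenure >= 13 AND level BETWEEN 1 AND 2 → -4
emp_id=809: tenure >= 10 → 60
emp_id=810: tenure >= 10 → 60
emp_id=811: tenure >= 10 → 70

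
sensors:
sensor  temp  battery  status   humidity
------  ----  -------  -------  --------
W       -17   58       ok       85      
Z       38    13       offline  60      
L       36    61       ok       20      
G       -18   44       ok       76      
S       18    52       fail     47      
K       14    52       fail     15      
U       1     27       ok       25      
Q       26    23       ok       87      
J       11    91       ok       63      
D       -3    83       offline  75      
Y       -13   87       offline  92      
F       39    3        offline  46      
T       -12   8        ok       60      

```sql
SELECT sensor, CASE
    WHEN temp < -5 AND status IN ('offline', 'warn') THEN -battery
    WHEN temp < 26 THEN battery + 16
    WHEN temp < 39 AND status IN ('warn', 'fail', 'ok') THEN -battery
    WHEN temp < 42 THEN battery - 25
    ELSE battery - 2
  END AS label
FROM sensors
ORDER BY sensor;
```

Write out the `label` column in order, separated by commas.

99, -22, 60, 107, 68, -61, -23, 68, 24, 43, 74, -87, -12

sensor=D: temp < 26 → 99
sensor=F: temp < 42 → -22
sensor=G: temp < 26 → 60
sensor=J: temp < 26 → 107
sensor=K: temp < 26 → 68
sensor=L: temp < 39 AND status IN ('warn', 'fail', 'ok') → -61
sensor=Q: temp < 39 AND status IN ('warn', 'fail', 'ok') → -23
sensor=S: temp < 26 → 68
sensor=T: temp < 26 → 24
sensor=U: temp < 26 → 43
sensor=W: temp < 26 → 74
sensor=Y: temp < -5 AND status IN ('offline', 'warn') → -87
sensor=Z: temp < 42 → -12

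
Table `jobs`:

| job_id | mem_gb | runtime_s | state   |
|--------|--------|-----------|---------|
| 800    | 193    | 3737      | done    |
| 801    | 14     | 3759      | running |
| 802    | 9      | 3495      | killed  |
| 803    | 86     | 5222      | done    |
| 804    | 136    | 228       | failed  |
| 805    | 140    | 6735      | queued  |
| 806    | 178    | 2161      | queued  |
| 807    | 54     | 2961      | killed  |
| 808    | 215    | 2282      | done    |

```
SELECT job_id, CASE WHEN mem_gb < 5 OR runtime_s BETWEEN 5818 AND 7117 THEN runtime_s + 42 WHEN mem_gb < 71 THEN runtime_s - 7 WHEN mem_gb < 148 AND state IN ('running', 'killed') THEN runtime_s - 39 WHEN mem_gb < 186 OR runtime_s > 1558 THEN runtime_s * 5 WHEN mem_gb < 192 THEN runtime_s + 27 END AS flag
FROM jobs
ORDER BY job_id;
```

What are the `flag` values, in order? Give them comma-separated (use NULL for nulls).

18685, 3752, 3488, 26110, 1140, 6777, 10805, 2954, 11410

job_id=800: mem_gb < 186 OR runtime_s > 1558 → 18685
job_id=801: mem_gb < 71 → 3752
job_id=802: mem_gb < 71 → 3488
job_id=803: mem_gb < 186 OR runtime_s > 1558 → 26110
job_id=804: mem_gb < 186 OR runtime_s > 1558 → 1140
job_id=805: mem_gb < 5 OR runtime_s BETWEEN 5818 AND 7117 → 6777
job_id=806: mem_gb < 186 OR runtime_s > 1558 → 10805
job_id=807: mem_gb < 71 → 2954
job_id=808: mem_gb < 186 OR runtime_s > 1558 → 11410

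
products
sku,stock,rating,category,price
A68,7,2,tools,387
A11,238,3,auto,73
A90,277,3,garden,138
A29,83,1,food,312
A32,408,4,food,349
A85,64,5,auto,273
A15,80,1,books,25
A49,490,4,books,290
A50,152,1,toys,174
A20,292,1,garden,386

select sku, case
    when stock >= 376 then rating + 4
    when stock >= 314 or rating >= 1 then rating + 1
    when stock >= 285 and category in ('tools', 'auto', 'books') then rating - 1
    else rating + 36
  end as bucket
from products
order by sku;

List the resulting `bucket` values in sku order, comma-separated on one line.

sku=A11: stock >= 314 or rating >= 1 → 4
sku=A15: stock >= 314 or rating >= 1 → 2
sku=A20: stock >= 314 or rating >= 1 → 2
sku=A29: stock >= 314 or rating >= 1 → 2
sku=A32: stock >= 376 → 8
sku=A49: stock >= 376 → 8
sku=A50: stock >= 314 or rating >= 1 → 2
sku=A68: stock >= 314 or rating >= 1 → 3
sku=A85: stock >= 314 or rating >= 1 → 6
sku=A90: stock >= 314 or rating >= 1 → 4

4, 2, 2, 2, 8, 8, 2, 3, 6, 4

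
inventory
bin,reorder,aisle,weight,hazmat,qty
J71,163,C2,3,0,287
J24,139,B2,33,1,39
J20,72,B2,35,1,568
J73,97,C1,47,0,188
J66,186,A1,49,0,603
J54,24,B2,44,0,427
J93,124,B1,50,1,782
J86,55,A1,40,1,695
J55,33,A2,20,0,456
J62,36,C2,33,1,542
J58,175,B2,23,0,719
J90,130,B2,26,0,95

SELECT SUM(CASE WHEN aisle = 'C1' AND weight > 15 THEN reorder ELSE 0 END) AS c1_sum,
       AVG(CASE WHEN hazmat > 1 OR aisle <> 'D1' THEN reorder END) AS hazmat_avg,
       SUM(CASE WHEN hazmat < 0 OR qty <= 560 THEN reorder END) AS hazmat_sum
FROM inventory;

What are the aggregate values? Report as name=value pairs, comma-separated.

c1_sum=97, hazmat_avg=102.8333333333, hazmat_sum=622

[c1_sum: aisle = 'C1' AND weight > 15]
bin=J71: ✗
bin=J24: ✗
bin=J20: ✗
bin=J73: ✓ → 97
bin=J66: ✗
bin=J54: ✗
bin=J93: ✗
bin=J86: ✗
bin=J55: ✗
bin=J62: ✗
bin=J58: ✗
bin=J90: ✗
c1_sum = 97
—
[hazmat_avg: hazmat > 1 OR aisle <> 'D1']
bin=J71: ✓ → 163
bin=J24: ✓ → 139
bin=J20: ✓ → 72
bin=J73: ✓ → 97
bin=J66: ✓ → 186
bin=J54: ✓ → 24
bin=J93: ✓ → 124
bin=J86: ✓ → 55
bin=J55: ✓ → 33
bin=J62: ✓ → 36
bin=J58: ✓ → 175
bin=J90: ✓ → 130
hazmat_avg = (163 + 139 + 72 + 97 + 186 + 24 + 124 + 55 + 33 + 36 + 175 + 130) / 12 = 102.8333333333
—
[hazmat_sum: hazmat < 0 OR qty <= 560]
bin=J71: ✓ → 163
bin=J24: ✓ → 139
bin=J20: ✗
bin=J73: ✓ → 97
bin=J66: ✗
bin=J54: ✓ → 24
bin=J93: ✗
bin=J86: ✗
bin=J55: ✓ → 33
bin=J62: ✓ → 36
bin=J58: ✗
bin=J90: ✓ → 130
hazmat_sum = 163 + 139 + 97 + 24 + 33 + 36 + 130 = 622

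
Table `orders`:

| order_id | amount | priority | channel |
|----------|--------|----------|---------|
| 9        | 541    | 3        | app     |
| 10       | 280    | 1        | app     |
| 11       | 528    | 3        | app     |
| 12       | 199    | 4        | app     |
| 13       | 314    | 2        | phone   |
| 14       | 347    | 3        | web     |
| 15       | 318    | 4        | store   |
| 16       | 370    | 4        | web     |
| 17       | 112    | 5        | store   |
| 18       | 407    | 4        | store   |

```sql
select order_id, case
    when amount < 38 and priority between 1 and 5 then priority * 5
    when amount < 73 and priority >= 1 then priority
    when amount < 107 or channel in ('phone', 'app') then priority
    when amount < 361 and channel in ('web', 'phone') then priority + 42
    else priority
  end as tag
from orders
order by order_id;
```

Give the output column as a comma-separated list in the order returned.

order_id=9: amount < 107 or channel in ('phone', 'app') → 3
order_id=10: amount < 107 or channel in ('phone', 'app') → 1
order_id=11: amount < 107 or channel in ('phone', 'app') → 3
order_id=12: amount < 107 or channel in ('phone', 'app') → 4
order_id=13: amount < 107 or channel in ('phone', 'app') → 2
order_id=14: amount < 361 and channel in ('web', 'phone') → 45
order_id=15: ELSE → 4
order_id=16: ELSE → 4
order_id=17: ELSE → 5
order_id=18: ELSE → 4

3, 1, 3, 4, 2, 45, 4, 4, 5, 4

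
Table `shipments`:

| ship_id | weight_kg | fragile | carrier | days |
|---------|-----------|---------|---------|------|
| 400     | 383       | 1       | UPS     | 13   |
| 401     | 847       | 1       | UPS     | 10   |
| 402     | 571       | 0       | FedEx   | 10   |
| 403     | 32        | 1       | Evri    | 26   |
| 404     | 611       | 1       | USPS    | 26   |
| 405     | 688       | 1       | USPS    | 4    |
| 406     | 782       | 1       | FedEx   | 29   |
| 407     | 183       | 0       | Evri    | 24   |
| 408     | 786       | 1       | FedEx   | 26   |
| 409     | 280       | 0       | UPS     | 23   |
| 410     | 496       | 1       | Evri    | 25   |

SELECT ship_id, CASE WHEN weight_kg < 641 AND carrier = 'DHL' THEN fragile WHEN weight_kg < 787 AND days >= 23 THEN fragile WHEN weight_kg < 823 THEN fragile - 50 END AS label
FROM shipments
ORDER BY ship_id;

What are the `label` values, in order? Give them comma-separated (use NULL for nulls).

-49, NULL, -50, 1, 1, -49, 1, 0, 1, 0, 1

ship_id=400: weight_kg < 823 → -49
ship_id=401: (no match → NULL) → NULL
ship_id=402: weight_kg < 823 → -50
ship_id=403: weight_kg < 787 AND days >= 23 → 1
ship_id=404: weight_kg < 787 AND days >= 23 → 1
ship_id=405: weight_kg < 823 → -49
ship_id=406: weight_kg < 787 AND days >= 23 → 1
ship_id=407: weight_kg < 787 AND days >= 23 → 0
ship_id=408: weight_kg < 787 AND days >= 23 → 1
ship_id=409: weight_kg < 787 AND days >= 23 → 0
ship_id=410: weight_kg < 787 AND days >= 23 → 1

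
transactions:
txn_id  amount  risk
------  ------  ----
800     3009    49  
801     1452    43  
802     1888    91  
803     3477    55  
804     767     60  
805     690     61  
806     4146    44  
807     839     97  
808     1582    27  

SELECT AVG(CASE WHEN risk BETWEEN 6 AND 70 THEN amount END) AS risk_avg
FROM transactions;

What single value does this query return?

txn_id=800: ✓ → 3009
txn_id=801: ✓ → 1452
txn_id=802: ✗
txn_id=803: ✓ → 3477
txn_id=804: ✓ → 767
txn_id=805: ✓ → 690
txn_id=806: ✓ → 4146
txn_id=807: ✗
txn_id=808: ✓ → 1582
risk_avg = (3009 + 1452 + 3477 + 767 + 690 + 4146 + 1582) / 7 = 2160.4285714286

2160.4285714286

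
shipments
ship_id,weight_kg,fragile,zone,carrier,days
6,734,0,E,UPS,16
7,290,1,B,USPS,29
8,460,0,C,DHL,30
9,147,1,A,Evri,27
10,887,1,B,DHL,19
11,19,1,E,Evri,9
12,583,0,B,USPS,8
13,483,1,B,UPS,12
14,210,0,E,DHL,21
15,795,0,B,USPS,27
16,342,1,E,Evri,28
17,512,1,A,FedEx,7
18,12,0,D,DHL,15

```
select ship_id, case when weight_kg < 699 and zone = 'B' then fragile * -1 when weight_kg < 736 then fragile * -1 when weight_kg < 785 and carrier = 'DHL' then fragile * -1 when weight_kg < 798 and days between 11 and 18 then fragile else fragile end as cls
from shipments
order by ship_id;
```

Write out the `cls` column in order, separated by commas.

0, -1, 0, -1, 1, -1, 0, -1, 0, 0, -1, -1, 0

ship_id=6: weight_kg < 736 → 0
ship_id=7: weight_kg < 699 and zone = 'B' → -1
ship_id=8: weight_kg < 736 → 0
ship_id=9: weight_kg < 736 → -1
ship_id=10: ELSE → 1
ship_id=11: weight_kg < 736 → -1
ship_id=12: weight_kg < 699 and zone = 'B' → 0
ship_id=13: weight_kg < 699 and zone = 'B' → -1
ship_id=14: weight_kg < 736 → 0
ship_id=15: ELSE → 0
ship_id=16: weight_kg < 736 → -1
ship_id=17: weight_kg < 736 → -1
ship_id=18: weight_kg < 736 → 0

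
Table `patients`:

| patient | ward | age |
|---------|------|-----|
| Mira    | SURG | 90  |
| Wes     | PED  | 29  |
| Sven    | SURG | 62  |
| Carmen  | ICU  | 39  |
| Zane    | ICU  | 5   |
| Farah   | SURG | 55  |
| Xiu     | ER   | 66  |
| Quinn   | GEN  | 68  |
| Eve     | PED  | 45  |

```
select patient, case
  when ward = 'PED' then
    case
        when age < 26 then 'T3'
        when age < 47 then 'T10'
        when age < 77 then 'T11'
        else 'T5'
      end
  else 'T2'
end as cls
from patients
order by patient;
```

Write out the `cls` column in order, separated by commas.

patient=Carmen: ward='ICU' → outer ELSE → T2
patient=Eve: ward='PED' → inner[age < 47] → T10
patient=Farah: ward='SURG' → outer ELSE → T2
patient=Mira: ward='SURG' → outer ELSE → T2
patient=Quinn: ward='GEN' → outer ELSE → T2
patient=Sven: ward='SURG' → outer ELSE → T2
patient=Wes: ward='PED' → inner[age < 47] → T10
patient=Xiu: ward='ER' → outer ELSE → T2
patient=Zane: ward='ICU' → outer ELSE → T2

T2, T10, T2, T2, T2, T2, T10, T2, T2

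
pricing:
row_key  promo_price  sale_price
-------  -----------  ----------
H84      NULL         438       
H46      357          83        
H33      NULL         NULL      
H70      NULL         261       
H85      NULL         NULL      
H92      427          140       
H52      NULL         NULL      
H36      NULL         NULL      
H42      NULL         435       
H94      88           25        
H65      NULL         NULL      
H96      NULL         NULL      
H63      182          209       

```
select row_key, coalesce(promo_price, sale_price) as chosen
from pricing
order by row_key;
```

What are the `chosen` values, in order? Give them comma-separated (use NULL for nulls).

NULL, NULL, 435, 357, NULL, 182, NULL, 261, 438, NULL, 427, 88, NULL

row_key=H33: promo_price=NULL, sale_price=NULL (all NULL) → NULL
row_key=H36: promo_price=NULL, sale_price=NULL (all NULL) → NULL
row_key=H42: promo_price=NULL, sale_price=435 → 435
row_key=H46: promo_price=357 → 357
row_key=H52: promo_price=NULL, sale_price=NULL (all NULL) → NULL
row_key=H63: promo_price=182 → 182
row_key=H65: promo_price=NULL, sale_price=NULL (all NULL) → NULL
row_key=H70: promo_price=NULL, sale_price=261 → 261
row_key=H84: promo_price=NULL, sale_price=438 → 438
row_key=H85: promo_price=NULL, sale_price=NULL (all NULL) → NULL
row_key=H92: promo_price=427 → 427
row_key=H94: promo_price=88 → 88
row_key=H96: promo_price=NULL, sale_price=NULL (all NULL) → NULL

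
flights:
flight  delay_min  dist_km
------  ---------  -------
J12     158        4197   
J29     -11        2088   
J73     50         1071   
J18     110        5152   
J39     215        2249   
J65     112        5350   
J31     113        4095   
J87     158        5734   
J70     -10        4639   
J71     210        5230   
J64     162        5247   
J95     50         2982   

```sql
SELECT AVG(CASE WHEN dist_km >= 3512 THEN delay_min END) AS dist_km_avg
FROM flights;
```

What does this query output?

126.625

flight=J12: ✓ → 158
flight=J29: ✗
flight=J73: ✗
flight=J18: ✓ → 110
flight=J39: ✗
flight=J65: ✓ → 112
flight=J31: ✓ → 113
flight=J87: ✓ → 158
flight=J70: ✓ → -10
flight=J71: ✓ → 210
flight=J64: ✓ → 162
flight=J95: ✗
dist_km_avg = (158 + 110 + 112 + 113 + 158 + -10 + 210 + 162) / 8 = 126.625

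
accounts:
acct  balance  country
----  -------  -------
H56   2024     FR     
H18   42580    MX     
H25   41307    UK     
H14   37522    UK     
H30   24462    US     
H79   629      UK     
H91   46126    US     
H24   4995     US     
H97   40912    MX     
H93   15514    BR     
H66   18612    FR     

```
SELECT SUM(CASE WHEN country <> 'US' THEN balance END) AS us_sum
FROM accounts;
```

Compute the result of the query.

acct=H56: ✓ → 2024
acct=H18: ✓ → 42580
acct=H25: ✓ → 41307
acct=H14: ✓ → 37522
acct=H30: ✗
acct=H79: ✓ → 629
acct=H91: ✗
acct=H24: ✗
acct=H97: ✓ → 40912
acct=H93: ✓ → 15514
acct=H66: ✓ → 18612
us_sum = 2024 + 42580 + 41307 + 37522 + 629 + 40912 + 15514 + 18612 = 199100

199100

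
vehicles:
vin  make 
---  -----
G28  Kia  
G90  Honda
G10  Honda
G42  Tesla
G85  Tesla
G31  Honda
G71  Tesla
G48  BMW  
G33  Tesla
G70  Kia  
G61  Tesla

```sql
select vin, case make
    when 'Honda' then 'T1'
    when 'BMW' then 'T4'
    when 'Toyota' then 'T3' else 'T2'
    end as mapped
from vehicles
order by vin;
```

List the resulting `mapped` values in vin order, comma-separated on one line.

vin=G10: make='Honda' → T1
vin=G28: ELSE → T2
vin=G31: make='Honda' → T1
vin=G33: ELSE → T2
vin=G42: ELSE → T2
vin=G48: make='BMW' → T4
vin=G61: ELSE → T2
vin=G70: ELSE → T2
vin=G71: ELSE → T2
vin=G85: ELSE → T2
vin=G90: make='Honda' → T1

T1, T2, T1, T2, T2, T4, T2, T2, T2, T2, T1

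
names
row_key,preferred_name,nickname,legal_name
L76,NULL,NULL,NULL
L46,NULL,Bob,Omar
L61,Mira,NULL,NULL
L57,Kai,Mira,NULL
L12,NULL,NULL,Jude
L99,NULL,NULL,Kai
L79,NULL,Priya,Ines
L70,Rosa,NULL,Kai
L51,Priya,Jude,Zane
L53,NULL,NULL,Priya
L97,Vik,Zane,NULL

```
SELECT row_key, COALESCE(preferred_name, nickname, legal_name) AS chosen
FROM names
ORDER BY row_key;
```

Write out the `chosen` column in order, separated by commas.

Jude, Bob, Priya, Priya, Kai, Mira, Rosa, NULL, Priya, Vik, Kai

row_key=L12: preferred_name=NULL, nickname=NULL, legal_name=Jude → Jude
row_key=L46: preferred_name=NULL, nickname=Bob → Bob
row_key=L51: preferred_name=Priya → Priya
row_key=L53: preferred_name=NULL, nickname=NULL, legal_name=Priya → Priya
row_key=L57: preferred_name=Kai → Kai
row_key=L61: preferred_name=Mira → Mira
row_key=L70: preferred_name=Rosa → Rosa
row_key=L76: preferred_name=NULL, nickname=NULL, legal_name=NULL (all NULL) → NULL
row_key=L79: preferred_name=NULL, nickname=Priya → Priya
row_key=L97: preferred_name=Vik → Vik
row_key=L99: preferred_name=NULL, nickname=NULL, legal_name=Kai → Kai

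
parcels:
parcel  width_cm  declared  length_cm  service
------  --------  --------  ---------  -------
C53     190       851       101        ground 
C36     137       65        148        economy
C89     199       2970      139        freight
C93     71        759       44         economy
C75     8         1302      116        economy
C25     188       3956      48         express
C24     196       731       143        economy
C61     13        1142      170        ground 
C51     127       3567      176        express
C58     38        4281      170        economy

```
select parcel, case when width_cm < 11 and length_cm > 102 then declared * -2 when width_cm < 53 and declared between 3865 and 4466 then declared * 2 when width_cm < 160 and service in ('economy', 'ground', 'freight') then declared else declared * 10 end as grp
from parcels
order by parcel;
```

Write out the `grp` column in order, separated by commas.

parcel=C24: ELSE → 7310
parcel=C25: ELSE → 39560
parcel=C36: width_cm < 160 and service in ('economy', 'ground', 'freight') → 65
parcel=C51: ELSE → 35670
parcel=C53: ELSE → 8510
parcel=C58: width_cm < 53 and declared between 3865 and 4466 → 8562
parcel=C61: width_cm < 160 and service in ('economy', 'ground', 'freight') → 1142
parcel=C75: width_cm < 11 and length_cm > 102 → -2604
parcel=C89: ELSE → 29700
parcel=C93: width_cm < 160 and service in ('economy', 'ground', 'freight') → 759

7310, 39560, 65, 35670, 8510, 8562, 1142, -2604, 29700, 759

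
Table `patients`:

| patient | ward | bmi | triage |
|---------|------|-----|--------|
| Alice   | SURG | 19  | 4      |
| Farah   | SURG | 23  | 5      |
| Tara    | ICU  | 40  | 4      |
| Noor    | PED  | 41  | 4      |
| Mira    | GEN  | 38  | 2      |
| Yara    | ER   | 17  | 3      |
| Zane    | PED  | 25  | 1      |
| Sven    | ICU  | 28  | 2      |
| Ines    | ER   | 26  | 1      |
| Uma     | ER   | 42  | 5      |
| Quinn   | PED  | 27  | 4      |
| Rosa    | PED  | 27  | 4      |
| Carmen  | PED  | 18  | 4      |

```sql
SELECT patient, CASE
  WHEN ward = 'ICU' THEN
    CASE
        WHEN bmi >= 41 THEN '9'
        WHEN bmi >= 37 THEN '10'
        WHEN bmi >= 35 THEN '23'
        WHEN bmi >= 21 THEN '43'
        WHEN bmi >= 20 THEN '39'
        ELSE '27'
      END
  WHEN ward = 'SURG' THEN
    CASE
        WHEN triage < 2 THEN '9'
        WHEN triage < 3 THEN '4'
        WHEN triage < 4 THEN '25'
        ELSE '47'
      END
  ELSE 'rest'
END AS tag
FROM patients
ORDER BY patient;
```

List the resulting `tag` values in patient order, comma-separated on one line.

47, rest, 47, rest, rest, rest, rest, rest, 43, 10, rest, rest, rest

patient=Alice: ward='SURG' → inner[ELSE] → 47
patient=Carmen: ward='PED' → outer ELSE → rest
patient=Farah: ward='SURG' → inner[ELSE] → 47
patient=Ines: ward='ER' → outer ELSE → rest
patient=Mira: ward='GEN' → outer ELSE → rest
patient=Noor: ward='PED' → outer ELSE → rest
patient=Quinn: ward='PED' → outer ELSE → rest
patient=Rosa: ward='PED' → outer ELSE → rest
patient=Sven: ward='ICU' → inner[bmi >= 21] → 43
patient=Tara: ward='ICU' → inner[bmi >= 37] → 10
patient=Uma: ward='ER' → outer ELSE → rest
patient=Yara: ward='ER' → outer ELSE → rest
patient=Zane: ward='PED' → outer ELSE → rest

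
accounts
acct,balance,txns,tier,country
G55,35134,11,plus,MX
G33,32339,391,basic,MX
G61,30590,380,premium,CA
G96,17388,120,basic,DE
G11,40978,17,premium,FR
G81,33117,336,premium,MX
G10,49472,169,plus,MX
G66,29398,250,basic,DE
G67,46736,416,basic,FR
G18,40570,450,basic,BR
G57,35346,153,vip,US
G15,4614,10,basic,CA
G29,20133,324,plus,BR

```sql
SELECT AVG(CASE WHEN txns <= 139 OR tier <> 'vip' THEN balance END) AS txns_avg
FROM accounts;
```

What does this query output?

acct=G55: ✓ → 35134
acct=G33: ✓ → 32339
acct=G61: ✓ → 30590
acct=G96: ✓ → 17388
acct=G11: ✓ → 40978
acct=G81: ✓ → 33117
acct=G10: ✓ → 49472
acct=G66: ✓ → 29398
acct=G67: ✓ → 46736
acct=G18: ✓ → 40570
acct=G57: ✗
acct=G15: ✓ → 4614
acct=G29: ✓ → 20133
txns_avg = (35134 + 32339 + 30590 + 17388 + 40978 + 33117 + 49472 + 29398 + 46736 + 40570 + 4614 + 20133) / 12 = 31705.75

31705.75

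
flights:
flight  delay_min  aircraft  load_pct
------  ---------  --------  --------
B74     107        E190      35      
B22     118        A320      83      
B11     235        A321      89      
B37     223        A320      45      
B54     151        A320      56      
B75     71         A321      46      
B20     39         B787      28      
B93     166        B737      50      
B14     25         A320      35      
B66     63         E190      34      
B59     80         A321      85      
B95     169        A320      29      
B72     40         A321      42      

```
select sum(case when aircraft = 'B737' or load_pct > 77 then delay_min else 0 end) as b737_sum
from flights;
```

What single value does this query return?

599

flight=B74: ✗
flight=B22: ✓ → 118
flight=B11: ✓ → 235
flight=B37: ✗
flight=B54: ✗
flight=B75: ✗
flight=B20: ✗
flight=B93: ✓ → 166
flight=B14: ✗
flight=B66: ✗
flight=B59: ✓ → 80
flight=B95: ✗
flight=B72: ✗
b737_sum = 118 + 235 + 166 + 80 = 599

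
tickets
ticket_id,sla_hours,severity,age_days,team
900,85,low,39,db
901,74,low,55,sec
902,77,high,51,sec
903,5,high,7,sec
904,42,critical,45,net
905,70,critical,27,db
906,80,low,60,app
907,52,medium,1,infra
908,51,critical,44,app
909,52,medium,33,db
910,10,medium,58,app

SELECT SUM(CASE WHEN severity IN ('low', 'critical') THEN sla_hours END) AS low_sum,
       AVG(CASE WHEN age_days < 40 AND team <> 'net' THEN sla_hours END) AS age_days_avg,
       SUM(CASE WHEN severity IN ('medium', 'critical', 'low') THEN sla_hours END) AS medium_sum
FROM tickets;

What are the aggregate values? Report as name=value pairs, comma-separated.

low_sum=402, age_days_avg=52.8, medium_sum=516

[low_sum: severity IN ('low', 'critical')]
ticket_id=900: ✓ → 85
ticket_id=901: ✓ → 74
ticket_id=902: ✗
ticket_id=903: ✗
ticket_id=904: ✓ → 42
ticket_id=905: ✓ → 70
ticket_id=906: ✓ → 80
ticket_id=907: ✗
ticket_id=908: ✓ → 51
ticket_id=909: ✗
ticket_id=910: ✗
low_sum = 85 + 74 + 42 + 70 + 80 + 51 = 402
—
[age_days_avg: age_days < 40 AND team <> 'net']
ticket_id=900: ✓ → 85
ticket_id=901: ✗
ticket_id=902: ✗
ticket_id=903: ✓ → 5
ticket_id=904: ✗
ticket_id=905: ✓ → 70
ticket_id=906: ✗
ticket_id=907: ✓ → 52
ticket_id=908: ✗
ticket_id=909: ✓ → 52
ticket_id=910: ✗
age_days_avg = (85 + 5 + 70 + 52 + 52) / 5 = 52.8
—
[medium_sum: severity IN ('medium', 'critical', 'low')]
ticket_id=900: ✓ → 85
ticket_id=901: ✓ → 74
ticket_id=902: ✗
ticket_id=903: ✗
ticket_id=904: ✓ → 42
ticket_id=905: ✓ → 70
ticket_id=906: ✓ → 80
ticket_id=907: ✓ → 52
ticket_id=908: ✓ → 51
ticket_id=909: ✓ → 52
ticket_id=910: ✓ → 10
medium_sum = 85 + 74 + 42 + 70 + 80 + 52 + 51 + 52 + 10 = 516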